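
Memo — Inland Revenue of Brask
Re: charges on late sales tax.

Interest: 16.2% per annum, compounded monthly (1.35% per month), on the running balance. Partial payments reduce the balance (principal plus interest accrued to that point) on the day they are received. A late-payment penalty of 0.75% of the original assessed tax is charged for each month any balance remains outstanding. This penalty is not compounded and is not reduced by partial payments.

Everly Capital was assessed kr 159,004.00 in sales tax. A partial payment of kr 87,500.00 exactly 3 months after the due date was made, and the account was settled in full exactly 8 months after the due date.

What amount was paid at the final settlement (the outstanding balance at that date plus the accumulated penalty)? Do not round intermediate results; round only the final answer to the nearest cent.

Balance at month 3: kr 159,004.0000 × (1 + 0.0135)^3 = kr 165,530.9886…
After kr 87,500.00 payment: kr 165,530.9886… − kr 87,500.00 = kr 78,030.9886…
Balance at month 8: kr 78,030.9886… × (1 + 0.0135)^5 = kr 83,442.2247…
Penalty: 8 × 0.75% × kr 159,004.00 = kr 9,540.24
Final settlement = outstanding balance + penalty = kr 83,442.2247… + kr 9,540.24 = kr 92,982.46

kr 92,982.46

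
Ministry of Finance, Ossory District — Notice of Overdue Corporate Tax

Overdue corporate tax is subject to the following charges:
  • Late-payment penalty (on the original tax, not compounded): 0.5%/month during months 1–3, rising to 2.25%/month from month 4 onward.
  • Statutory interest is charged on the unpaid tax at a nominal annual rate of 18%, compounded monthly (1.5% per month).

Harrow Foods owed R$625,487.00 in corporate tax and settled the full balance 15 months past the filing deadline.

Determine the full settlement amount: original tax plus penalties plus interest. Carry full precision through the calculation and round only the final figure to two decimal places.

Penalty, months 1–3: 3 × 0.5% × R$625,487.00 = R$9,382.31…
Penalty, months 4–15: 12 × 2.25% × R$625,487.00 = R$168,881.49
Interest: R$625,487.00 × ((1 + 0.015)^15 − 1) = R$625,487.00 × 0.2502321… = R$156,516.9047…
Total = R$625,487.00 + R$178,263.7950 + R$156,516.9047… = R$960,267.70

R$960,267.70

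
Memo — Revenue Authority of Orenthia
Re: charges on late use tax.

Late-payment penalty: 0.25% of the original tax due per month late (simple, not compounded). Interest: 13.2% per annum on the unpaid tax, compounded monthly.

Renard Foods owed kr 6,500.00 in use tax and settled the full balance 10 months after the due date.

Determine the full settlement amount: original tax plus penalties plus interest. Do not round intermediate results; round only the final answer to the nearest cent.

Late-payment penalty: 10 × 0.25% × kr 6,500.00 = kr 162.50
Interest (13.2%/yr ÷ 12 = 1.1%/month): kr 6,500.00 × ((1 + 0.011)^10 − 1) = kr 751.4509…
Total = kr 6,500.00 + kr 162.5000 + kr 751.4509… = kr 7,413.95

kr 7,413.95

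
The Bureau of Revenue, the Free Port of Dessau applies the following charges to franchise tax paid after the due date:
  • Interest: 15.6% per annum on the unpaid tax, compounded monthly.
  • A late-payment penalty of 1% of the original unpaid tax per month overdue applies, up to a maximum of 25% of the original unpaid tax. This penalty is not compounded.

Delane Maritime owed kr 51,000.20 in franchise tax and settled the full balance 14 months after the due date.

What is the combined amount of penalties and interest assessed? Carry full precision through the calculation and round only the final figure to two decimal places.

Penalty: 14 × 1% × kr 51,000.20 = kr 7,140.03… (below the 25% cap of kr 12,750.05)
Interest (15.6%/yr ÷ 12 = 1.3%/month): kr 51,000.20 × ((1 + 0.013)^14 − 1) = kr 10,108.6505…
Penalties + interest = kr 7,140.0280 + kr 10,108.6505… = kr 17,248.68

kr 17,248.68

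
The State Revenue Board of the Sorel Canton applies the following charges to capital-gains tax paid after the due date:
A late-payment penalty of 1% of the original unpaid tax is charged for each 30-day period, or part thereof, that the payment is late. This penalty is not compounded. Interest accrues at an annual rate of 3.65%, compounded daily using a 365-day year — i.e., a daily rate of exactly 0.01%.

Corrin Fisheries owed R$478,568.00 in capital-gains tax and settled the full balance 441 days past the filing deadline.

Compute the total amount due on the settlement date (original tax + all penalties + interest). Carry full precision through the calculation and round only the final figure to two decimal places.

Penalty periods: ⌈441/30⌉ = 15; penalty = 15 × 1% × R$478,568.00 = R$71,785.20
Interest: R$478,568.00 × ((1 + 0.0001)^441 − 1) = R$478,568.00 × 0.04508455… = R$21,576.0249…
Total = R$478,568.00 + R$71,785.2000 + R$21,576.0249… = R$571,929.22

R$571,929.22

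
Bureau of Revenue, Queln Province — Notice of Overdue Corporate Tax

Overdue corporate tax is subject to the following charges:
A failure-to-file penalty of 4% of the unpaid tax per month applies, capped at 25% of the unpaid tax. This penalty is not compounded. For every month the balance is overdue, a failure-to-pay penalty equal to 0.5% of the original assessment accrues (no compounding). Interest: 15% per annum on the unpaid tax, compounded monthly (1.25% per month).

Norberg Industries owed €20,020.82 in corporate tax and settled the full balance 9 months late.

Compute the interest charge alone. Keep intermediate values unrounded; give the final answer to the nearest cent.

Interest: €20,020.82 × ((1 + 0.0125)^9 − 1) = €20,020.82 × 0.1182922… = €2,368.3064…

€2,368.31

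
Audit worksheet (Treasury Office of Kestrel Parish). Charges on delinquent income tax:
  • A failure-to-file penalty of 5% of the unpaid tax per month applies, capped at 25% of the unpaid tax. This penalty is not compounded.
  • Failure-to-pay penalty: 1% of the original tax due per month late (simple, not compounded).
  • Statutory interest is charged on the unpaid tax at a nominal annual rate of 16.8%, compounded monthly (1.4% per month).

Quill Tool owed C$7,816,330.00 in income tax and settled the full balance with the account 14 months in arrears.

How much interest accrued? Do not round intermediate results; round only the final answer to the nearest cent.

Interest: C$7,816,330.00 × ((1 + 0.014)^14 − 1) = C$7,816,330.00 × 0.2148744… = C$1,679,528.9854…

C$1,679,528.99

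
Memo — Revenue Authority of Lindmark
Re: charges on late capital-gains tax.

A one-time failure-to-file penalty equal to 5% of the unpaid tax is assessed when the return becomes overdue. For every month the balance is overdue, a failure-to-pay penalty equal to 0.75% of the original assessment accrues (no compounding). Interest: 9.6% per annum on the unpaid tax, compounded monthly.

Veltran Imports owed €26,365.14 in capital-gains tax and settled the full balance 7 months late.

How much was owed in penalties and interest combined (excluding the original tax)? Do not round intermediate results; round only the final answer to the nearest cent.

Failure-to-file penalty: 5% × €26,365.14 = €1,318.26…
Failure-to-pay penalty = 0.75% × €26,365.14 × 7 mo = €1,384.17…
Interest (9.6%/yr ÷ 12 = 0.8%/month): €26,365.14 × ((1 + 0.008)^7 − 1) = €1,512.3588…
Penalties + interest = €2,702.4269… + €1,512.3588… = €4,214.79

€4,214.79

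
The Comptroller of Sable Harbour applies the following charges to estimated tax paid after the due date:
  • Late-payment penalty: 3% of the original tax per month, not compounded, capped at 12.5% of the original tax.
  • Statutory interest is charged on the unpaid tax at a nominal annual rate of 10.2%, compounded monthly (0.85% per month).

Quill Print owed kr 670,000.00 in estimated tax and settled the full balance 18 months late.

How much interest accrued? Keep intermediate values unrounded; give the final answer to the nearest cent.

kr 110,263.06

Interest: kr 670,000.00 × ((1 + 0.0085)^18 − 1) = kr 670,000.00 × 0.1645717… = kr 110,263.0636…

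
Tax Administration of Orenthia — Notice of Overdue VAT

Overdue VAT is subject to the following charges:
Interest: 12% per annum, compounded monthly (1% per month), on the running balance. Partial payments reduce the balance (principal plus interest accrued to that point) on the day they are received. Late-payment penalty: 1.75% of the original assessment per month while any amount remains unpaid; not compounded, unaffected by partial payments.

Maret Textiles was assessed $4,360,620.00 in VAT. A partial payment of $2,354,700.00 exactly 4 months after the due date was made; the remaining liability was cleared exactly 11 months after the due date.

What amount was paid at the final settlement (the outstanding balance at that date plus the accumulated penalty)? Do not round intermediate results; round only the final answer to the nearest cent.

$3,179,867.94

Balance at month 4: $4,360,620.0000 × (1 + 0.01)^4 = $4,537,678.6581…
After $2,354,700.00 payment: $4,537,678.6581… − $2,354,700.00 = $2,182,978.6581…
Balance at month 11: $2,182,978.6581… × (1 + 0.01)^7 = $2,340,448.5922…
Penalty: 11 × 1.75% × $4,360,620.00 = $839,419.35
Final settlement = outstanding balance + penalty = $2,340,448.5922… + $839,419.35 = $3,179,867.94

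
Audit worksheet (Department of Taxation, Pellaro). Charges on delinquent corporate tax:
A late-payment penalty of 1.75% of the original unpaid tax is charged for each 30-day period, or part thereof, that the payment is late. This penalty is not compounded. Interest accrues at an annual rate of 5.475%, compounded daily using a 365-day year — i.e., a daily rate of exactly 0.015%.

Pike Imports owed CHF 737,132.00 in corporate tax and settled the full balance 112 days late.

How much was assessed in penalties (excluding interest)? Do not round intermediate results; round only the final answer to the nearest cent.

Penalty periods: ⌈112/30⌉ = 4; penalty = 4 × 1.75% × CHF 737,132.00 = CHF 51,599.24

CHF 51,599.24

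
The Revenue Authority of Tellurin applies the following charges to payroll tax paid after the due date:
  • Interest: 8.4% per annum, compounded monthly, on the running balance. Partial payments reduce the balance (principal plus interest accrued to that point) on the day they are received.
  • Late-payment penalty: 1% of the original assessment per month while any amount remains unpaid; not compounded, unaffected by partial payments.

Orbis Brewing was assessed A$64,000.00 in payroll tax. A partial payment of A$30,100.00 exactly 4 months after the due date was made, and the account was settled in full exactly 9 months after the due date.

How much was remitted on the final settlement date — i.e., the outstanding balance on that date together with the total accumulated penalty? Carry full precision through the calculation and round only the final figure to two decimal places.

Monthly rate = 8.4% ÷ 12 = 0.7%
Balance at month 4: A$64,000.0000 × (1 + 0.007)^4 = A$65,810.9040…
After A$30,100.00 payment: A$65,810.9040… − A$30,100.00 = A$35,710.9040…
Balance at month 9: A$35,710.9040… × (1 + 0.007)^5 = A$36,978.4069…
Penalty: 9 × 1% × A$64,000.00 = A$5,760.00
Final settlement = outstanding balance + penalty = A$36,978.4069… + A$5,760.00 = A$42,738.41

A$42,738.41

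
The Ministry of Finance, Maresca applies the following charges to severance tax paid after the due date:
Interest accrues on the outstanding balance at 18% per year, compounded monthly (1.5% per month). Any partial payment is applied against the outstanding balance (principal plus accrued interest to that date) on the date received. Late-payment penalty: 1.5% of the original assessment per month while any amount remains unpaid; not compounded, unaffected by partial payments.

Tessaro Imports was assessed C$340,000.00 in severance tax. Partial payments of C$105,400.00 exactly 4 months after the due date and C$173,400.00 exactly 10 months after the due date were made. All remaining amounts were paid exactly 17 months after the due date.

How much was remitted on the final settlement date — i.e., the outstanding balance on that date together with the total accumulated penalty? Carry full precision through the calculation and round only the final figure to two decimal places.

Balance at month 4: C$340,000.0000 × (1 + 0.015)^4 = C$360,863.6072…
After C$105,400.00 payment: C$360,863.6072… − C$105,400.00 = C$255,463.6072…
Balance at month 10: C$255,463.6072… × (1 + 0.015)^6 = C$279,334.9605…
After C$173,400.00 payment: C$279,334.9605… − C$173,400.00 = C$105,934.9605…
Balance at month 17: C$105,934.9605… × (1 + 0.015)^7 = C$117,571.3770…
Penalty: 17 × 1.5% × C$340,000.00 = C$86,700.00
Final settlement = outstanding balance + penalty = C$117,571.3770… + C$86,700.00 = C$204,271.38

C$204,271.38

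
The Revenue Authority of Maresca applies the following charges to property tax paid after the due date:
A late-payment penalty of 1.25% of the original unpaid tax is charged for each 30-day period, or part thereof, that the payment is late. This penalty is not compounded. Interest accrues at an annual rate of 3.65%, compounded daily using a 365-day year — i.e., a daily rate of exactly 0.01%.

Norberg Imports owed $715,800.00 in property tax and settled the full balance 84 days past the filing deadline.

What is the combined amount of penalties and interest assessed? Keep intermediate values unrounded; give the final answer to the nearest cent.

$32,880.24

Penalty periods: ⌈84/30⌉ = 3; penalty = 3 × 1.25% × $715,800.00 = $26,842.50
Interest: $715,800.00 × ((1 + 0.0001)^84 − 1) = $715,800.00 × 0.00843496… = $6,037.7411…
Penalties + interest = $26,842.5000 + $6,037.7411… = $32,880.24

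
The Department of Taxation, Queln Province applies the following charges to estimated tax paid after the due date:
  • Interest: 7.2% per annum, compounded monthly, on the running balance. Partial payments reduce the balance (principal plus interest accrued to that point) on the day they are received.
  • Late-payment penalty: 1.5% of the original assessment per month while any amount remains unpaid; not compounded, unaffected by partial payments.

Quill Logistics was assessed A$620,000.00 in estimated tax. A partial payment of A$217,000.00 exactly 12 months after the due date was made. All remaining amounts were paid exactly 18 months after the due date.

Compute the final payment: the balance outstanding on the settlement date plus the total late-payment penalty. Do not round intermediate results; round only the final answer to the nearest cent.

A$632,956.62

Monthly rate = 7.2% ÷ 12 = 0.6%
Balance at month 12: A$620,000.0000 × (1 + 0.006)^12 = A$666,142.9840…
After A$217,000.00 payment: A$666,142.9840… − A$217,000.00 = A$449,142.9840…
Balance at month 18: A$449,142.9840… × (1 + 0.006)^6 = A$465,556.6177…
Penalty: 18 × 1.5% × A$620,000.00 = A$167,400.00
Final settlement = outstanding balance + penalty = A$465,556.6177… + A$167,400.00 = A$632,956.62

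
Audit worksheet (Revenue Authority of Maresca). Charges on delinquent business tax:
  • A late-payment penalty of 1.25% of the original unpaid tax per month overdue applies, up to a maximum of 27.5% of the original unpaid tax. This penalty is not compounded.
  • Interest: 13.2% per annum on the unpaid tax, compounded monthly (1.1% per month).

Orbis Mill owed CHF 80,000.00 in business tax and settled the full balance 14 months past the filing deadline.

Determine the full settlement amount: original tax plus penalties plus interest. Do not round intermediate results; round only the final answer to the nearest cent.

CHF 107,240.84

Penalty: 14 × 1.25% × CHF 80,000.00 = CHF 14,000.00 (below the 27.5% cap of CHF 22,000.00)
Interest: CHF 80,000.00 × ((1 + 0.011)^14 − 1) = CHF 80,000.00 × 0.1655105… = CHF 13,240.8374…
Total = CHF 80,000.00 + CHF 14,000.0000 + CHF 13,240.8374… = CHF 107,240.84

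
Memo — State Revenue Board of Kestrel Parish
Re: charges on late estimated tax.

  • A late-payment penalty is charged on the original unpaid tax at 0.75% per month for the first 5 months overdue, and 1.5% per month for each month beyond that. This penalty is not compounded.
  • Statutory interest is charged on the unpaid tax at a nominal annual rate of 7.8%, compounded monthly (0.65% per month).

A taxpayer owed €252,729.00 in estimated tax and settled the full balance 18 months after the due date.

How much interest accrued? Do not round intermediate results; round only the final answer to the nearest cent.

Interest: €252,729.00 × ((1 + 0.0065)^18 − 1) = €252,729.00 × 0.1236939… = €31,261.0375…

€31,261.04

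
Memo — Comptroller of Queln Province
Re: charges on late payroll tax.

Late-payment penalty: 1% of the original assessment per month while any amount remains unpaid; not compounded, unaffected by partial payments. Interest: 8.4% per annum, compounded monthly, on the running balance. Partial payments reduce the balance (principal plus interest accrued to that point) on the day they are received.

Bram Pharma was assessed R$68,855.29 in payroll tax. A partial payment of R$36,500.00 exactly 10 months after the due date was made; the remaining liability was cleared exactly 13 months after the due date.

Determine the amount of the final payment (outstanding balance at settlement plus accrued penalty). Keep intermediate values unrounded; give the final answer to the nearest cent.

R$47,070.47

Monthly rate = 8.4% ÷ 12 = 0.7%
Balance at month 10: R$68,855.2900 × (1 + 0.007)^10 = R$73,829.8553…
After R$36,500.00 payment: R$73,829.8553… − R$36,500.00 = R$37,329.8553…
Balance at month 13: R$37,329.8553… × (1 + 0.007)^3 = R$38,119.2826…
Penalty: 13 × 1% × R$68,855.29 = R$8,951.19…
Final settlement = outstanding balance + penalty = R$38,119.2826… + R$8,951.19… = R$47,070.47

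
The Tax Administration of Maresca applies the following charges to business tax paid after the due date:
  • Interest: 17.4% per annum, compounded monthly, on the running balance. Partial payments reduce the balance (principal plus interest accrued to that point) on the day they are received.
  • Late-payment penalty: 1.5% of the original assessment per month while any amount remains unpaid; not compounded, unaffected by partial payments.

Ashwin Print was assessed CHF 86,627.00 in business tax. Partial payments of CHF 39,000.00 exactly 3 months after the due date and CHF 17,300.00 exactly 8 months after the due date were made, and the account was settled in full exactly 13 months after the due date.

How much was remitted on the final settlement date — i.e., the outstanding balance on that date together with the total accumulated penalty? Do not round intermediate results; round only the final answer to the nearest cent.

Monthly rate = 17.4% ÷ 12 = 1.45%
Balance at month 3: CHF 86,627.0000 × (1 + 0.0145)^3 = CHF 90,450.1786…
After CHF 39,000.00 payment: CHF 90,450.1786… − CHF 39,000.00 = CHF 51,450.1786…
Balance at month 8: CHF 51,450.1786… × (1 + 0.0145)^5 = CHF 55,290.0704…
After CHF 17,300.00 payment: CHF 55,290.0704… − CHF 17,300.00 = CHF 37,990.0704…
Balance at month 13: CHF 37,990.0704… × (1 + 0.0145)^5 = CHF 40,825.3913…
Penalty: 13 × 1.5% × CHF 86,627.00 = CHF 16,892.27…
Final settlement = outstanding balance + penalty = CHF 40,825.3913… + CHF 16,892.27… = CHF 57,717.66

CHF 57,717.66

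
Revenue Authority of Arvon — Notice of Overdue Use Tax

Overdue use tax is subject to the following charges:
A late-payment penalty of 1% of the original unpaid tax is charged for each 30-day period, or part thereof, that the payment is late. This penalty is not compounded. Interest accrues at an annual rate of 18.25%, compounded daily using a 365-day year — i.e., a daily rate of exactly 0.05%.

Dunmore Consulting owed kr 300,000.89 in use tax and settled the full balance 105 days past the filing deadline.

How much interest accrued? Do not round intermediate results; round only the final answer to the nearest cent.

kr 16,166.67

Interest: kr 300,000.89 × ((1 + 0.0005)^105 − 1) = kr 300,000.89 × 0.05388873… = kr 16,166.6683…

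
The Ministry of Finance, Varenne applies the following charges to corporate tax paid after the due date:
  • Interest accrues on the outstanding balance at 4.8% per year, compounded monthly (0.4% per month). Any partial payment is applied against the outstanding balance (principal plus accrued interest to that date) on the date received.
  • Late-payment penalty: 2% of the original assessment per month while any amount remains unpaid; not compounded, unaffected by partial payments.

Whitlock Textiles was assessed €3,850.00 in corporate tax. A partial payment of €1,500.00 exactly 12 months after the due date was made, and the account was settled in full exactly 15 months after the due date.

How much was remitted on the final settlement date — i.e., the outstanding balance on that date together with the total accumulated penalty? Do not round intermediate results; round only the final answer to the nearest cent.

Balance at month 12: €3,850.0000 × (1 + 0.004)^12 = €4,038.9203…
After €1,500.00 payment: €4,038.9203… − €1,500.00 = €2,538.9203…
Balance at month 15: €2,538.9203… × (1 + 0.004)^3 = €2,569.5094…
Penalty: 15 × 2% × €3,850.00 = €1,155.00
Final settlement = outstanding balance + penalty = €2,569.5094… + €1,155.00 = €3,724.51

€3,724.51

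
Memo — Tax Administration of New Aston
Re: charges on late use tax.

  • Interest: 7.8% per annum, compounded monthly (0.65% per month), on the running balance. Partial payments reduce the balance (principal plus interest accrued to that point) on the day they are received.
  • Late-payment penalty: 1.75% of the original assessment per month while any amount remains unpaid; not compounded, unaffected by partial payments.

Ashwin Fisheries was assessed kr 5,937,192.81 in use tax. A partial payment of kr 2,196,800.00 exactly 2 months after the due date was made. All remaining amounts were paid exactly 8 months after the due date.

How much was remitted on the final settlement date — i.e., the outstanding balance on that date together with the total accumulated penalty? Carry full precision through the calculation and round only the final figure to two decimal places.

kr 4,800,370.04

Balance at month 2: kr 5,937,192.8100 × (1 + 0.0065)^2 = kr 6,014,627.1629…
After kr 2,196,800.00 payment: kr 6,014,627.1629… − kr 2,196,800.00 = kr 3,817,827.1629…
Balance at month 8: kr 3,817,827.1629… × (1 + 0.0065)^6 = kr 3,969,163.0422…
Penalty: 8 × 1.75% × kr 5,937,192.81 = kr 831,206.99…
Final settlement = outstanding balance + penalty = kr 3,969,163.0422… + kr 831,206.99… = kr 4,800,370.04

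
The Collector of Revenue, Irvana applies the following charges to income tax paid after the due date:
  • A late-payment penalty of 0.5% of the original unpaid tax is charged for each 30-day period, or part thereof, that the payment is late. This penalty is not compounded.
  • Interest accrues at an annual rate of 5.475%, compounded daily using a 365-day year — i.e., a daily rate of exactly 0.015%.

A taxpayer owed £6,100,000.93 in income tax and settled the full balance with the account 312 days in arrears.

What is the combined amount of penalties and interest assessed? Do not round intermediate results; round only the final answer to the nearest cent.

Penalty periods: ⌈312/30⌉ = 11; penalty = 11 × 0.5% × £6,100,000.93 = £335,500.05…
Interest: £6,100,000.93 × ((1 + 0.00015)^312 − 1) = £6,100,000.93 × 0.04790873… = £292,243.2844…
Penalties + interest = £335,500.0512… + £292,243.2844… = £627,743.34

£627,743.34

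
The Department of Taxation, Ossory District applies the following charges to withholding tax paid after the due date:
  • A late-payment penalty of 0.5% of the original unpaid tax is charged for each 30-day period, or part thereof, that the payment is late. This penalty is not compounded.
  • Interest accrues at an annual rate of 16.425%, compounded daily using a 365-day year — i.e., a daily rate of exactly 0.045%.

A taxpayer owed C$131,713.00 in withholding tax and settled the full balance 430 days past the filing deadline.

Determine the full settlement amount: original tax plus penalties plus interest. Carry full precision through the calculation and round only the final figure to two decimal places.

Penalty periods: ⌈430/30⌉ = 15; penalty = 15 × 0.5% × C$131,713.00 = C$9,878.48…
Interest: C$131,713.00 × ((1 + 0.00045)^430 − 1) = C$131,713.00 × 0.21343657… = C$28,112.3711…
Total = C$131,713.00 + C$9,878.4750 + C$28,112.3711… = C$169,703.85

C$169,703.85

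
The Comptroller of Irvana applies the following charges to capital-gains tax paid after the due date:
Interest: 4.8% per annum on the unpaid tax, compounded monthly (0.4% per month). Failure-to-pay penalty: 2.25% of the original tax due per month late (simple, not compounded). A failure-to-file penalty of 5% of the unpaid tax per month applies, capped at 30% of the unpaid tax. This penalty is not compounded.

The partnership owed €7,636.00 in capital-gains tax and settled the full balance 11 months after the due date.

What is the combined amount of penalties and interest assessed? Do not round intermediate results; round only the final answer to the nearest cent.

€4,523.49

Failure-to-file: 11 × 5% × €7,636.00 = €4,199.80, capped at 30% × €7,636.00 = €2,290.80
Failure-to-pay penalty = 2.25% × €7,636.00 × 11 mo = €1,889.91
Interest: €7,636.00 × ((1 + 0.004)^11 − 1) = €7,636.00 × 0.0448906… = €342.7850…
Penalties + interest = €4,180.7100 + €342.7850… = €4,523.49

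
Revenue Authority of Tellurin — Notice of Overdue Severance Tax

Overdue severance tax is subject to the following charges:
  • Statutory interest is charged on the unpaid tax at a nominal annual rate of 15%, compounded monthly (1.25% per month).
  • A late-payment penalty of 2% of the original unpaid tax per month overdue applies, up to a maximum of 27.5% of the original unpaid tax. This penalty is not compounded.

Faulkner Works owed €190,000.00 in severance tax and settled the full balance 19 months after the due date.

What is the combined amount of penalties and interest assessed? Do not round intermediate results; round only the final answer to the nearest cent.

Penalty (uncapped): 19 × 2% × €190,000.00 = €72,200.00; cap = 27.5% × €190,000.00 = €52,250.00 → penalty = €52,250.00
Interest: €190,000.00 × ((1 + 0.0125)^19 − 1) = €190,000.00 × 0.2662096… = €50,579.8262…
Penalties + interest = €52,250.0000 + €50,579.8262… = €102,829.83

€102,829.83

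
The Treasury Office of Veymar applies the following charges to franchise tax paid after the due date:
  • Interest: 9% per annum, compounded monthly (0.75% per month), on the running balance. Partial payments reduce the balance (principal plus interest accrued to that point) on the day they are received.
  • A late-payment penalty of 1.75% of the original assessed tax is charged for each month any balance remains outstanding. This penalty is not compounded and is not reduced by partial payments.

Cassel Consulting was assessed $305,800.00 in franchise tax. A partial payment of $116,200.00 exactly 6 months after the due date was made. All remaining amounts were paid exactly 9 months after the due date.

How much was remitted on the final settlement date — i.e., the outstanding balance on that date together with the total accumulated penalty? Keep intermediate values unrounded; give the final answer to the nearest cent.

Balance at month 6: $305,800.0000 × (1 + 0.0075)^6 = $319,821.6135…
After $116,200.00 payment: $319,821.6135… − $116,200.00 = $203,621.6135…
Balance at month 9: $203,621.6135… × (1 + 0.0075)^3 = $208,237.5468…
Penalty: 9 × 1.75% × $305,800.00 = $48,163.50
Final settlement = outstanding balance + penalty = $208,237.5468… + $48,163.50 = $256,401.05

$256,401.05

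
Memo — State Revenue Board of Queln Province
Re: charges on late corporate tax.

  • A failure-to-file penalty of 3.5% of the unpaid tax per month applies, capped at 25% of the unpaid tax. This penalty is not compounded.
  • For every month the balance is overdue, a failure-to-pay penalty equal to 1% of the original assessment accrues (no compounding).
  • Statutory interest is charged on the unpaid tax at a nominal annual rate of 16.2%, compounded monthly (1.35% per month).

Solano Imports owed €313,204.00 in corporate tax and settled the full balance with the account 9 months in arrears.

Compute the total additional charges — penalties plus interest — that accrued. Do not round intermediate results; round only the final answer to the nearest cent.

Failure-to-file: 9 × 3.5% × €313,204.00 = €98,659.26, capped at 25% × €313,204.00 = €78,301.00
Failure-to-pay penalty = 1% × €313,204.00 × 9 mo = €28,188.36
Interest: €313,204.00 × ((1 + 0.0135)^9 − 1) = €313,204.00 × 0.1282719… = €40,175.2764…
Penalties + interest = €106,489.3600 + €40,175.2764… = €146,664.64

€146,664.64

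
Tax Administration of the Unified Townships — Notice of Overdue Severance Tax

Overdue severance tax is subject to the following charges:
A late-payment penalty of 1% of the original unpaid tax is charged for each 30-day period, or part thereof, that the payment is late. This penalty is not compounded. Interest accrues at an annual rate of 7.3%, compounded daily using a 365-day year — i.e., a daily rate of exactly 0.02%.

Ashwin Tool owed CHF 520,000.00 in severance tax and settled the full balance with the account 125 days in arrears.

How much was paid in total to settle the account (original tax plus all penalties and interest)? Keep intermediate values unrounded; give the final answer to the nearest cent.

Penalty periods: ⌈125/30⌉ = 5; penalty = 5 × 1% × CHF 520,000.00 = CHF 26,000.00
Interest: CHF 520,000.00 × ((1 + 0.0002)^125 − 1) = CHF 520,000.00 × 0.02531256… = CHF 13,162.5299…
Total = CHF 520,000.00 + CHF 26,000.0000 + CHF 13,162.5299… = CHF 559,162.53

CHF 559,162.53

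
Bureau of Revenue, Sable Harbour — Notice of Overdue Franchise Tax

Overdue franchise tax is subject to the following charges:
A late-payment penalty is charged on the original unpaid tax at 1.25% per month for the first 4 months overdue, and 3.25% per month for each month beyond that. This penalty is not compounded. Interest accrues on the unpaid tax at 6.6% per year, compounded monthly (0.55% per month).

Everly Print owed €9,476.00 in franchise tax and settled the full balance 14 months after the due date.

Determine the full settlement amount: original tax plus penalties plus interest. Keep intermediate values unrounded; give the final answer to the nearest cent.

€13,785.82

Penalty, months 1–4: 4 × 1.25% × €9,476.00 = €473.80
Penalty, months 5–14: 10 × 3.25% × €9,476.00 = €3,079.70
Interest: €9,476.00 × ((1 + 0.0055)^14 − 1) = €9,476.00 × 0.0798142… = €756.3197…
Total = €9,476.00 + €3,553.5000 + €756.3197… = €13,785.82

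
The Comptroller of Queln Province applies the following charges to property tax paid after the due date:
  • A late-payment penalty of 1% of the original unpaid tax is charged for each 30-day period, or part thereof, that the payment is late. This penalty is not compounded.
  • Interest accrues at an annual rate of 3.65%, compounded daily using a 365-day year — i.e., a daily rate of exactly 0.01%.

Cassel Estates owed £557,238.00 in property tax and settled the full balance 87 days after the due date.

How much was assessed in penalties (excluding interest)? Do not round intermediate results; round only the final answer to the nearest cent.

Penalty periods: ⌈87/30⌉ = 3; penalty = 3 × 1% × £557,238.00 = £16,717.14

£16,717.14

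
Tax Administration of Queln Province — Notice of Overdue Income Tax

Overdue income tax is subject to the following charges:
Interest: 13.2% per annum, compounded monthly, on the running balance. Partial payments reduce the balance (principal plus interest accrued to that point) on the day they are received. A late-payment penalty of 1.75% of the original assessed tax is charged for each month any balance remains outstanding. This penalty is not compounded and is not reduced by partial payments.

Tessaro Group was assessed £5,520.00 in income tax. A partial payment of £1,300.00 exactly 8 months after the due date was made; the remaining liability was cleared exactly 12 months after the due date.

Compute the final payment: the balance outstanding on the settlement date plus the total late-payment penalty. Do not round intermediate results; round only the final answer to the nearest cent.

Monthly rate = 13.2% ÷ 12 = 1.1%
Balance at month 8: £5,520.0000 × (1 + 0.011)^8 = £6,024.8789…
After £1,300.00 payment: £6,024.8789… − £1,300.00 = £4,724.8789…
Balance at month 12: £4,724.8789… × (1 + 0.011)^4 = £4,936.2291…
Penalty: 12 × 1.75% × £5,520.00 = £1,159.20
Final settlement = outstanding balance + penalty = £4,936.2291… + £1,159.20 = £6,095.43

£6,095.43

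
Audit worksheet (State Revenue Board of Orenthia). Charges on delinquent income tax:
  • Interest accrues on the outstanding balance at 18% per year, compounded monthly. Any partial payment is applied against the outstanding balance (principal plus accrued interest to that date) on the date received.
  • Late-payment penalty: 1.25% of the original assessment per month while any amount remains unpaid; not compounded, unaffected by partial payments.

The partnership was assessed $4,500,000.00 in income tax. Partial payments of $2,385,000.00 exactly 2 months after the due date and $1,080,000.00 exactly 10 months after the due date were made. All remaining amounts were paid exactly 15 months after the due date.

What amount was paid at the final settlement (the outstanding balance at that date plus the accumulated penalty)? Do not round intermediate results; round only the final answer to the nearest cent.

$2,412,005.00

Monthly rate = 18% ÷ 12 = 1.5%
Balance at month 2: $4,500,000.0000 × (1 + 0.015)^2 = $4,636,012.5000
After $2,385,000.00 payment: $4,636,012.5000 − $2,385,000.00 = $2,251,012.5000
Balance at month 10: $2,251,012.5000 × (1 + 0.015)^8 = $2,535,748.8936…
After $1,080,000.00 payment: $2,535,748.8936… − $1,080,000.00 = $1,455,748.8936…
Balance at month 15: $1,455,748.8936… × (1 + 0.015)^5 = $1,568,254.9967…
Penalty: 15 × 1.25% × $4,500,000.00 = $843,750.00
Final settlement = outstanding balance + penalty = $1,568,254.9967… + $843,750.00 = $2,412,005.00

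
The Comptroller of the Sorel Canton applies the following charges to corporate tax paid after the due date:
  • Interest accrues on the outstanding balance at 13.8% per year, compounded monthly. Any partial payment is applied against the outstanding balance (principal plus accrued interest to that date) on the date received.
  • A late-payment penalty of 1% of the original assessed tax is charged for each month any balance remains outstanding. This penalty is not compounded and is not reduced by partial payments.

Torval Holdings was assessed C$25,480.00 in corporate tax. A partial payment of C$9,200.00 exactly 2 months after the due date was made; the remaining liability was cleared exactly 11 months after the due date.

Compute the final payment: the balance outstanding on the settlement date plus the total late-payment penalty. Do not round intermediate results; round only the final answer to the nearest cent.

C$21,500.70

Monthly rate = 13.8% ÷ 12 = 1.15%
Balance at month 2: C$25,480.0000 × (1 + 0.0115)^2 = C$26,069.4097…
After C$9,200.00 payment: C$26,069.4097… − C$9,200.00 = C$16,869.4097…
Balance at month 11: C$16,869.4097… × (1 + 0.0115)^9 = C$18,697.9016…
Penalty: 11 × 1% × C$25,480.00 = C$2,802.80
Final settlement = outstanding balance + penalty = C$18,697.9016… + C$2,802.80 = C$21,500.70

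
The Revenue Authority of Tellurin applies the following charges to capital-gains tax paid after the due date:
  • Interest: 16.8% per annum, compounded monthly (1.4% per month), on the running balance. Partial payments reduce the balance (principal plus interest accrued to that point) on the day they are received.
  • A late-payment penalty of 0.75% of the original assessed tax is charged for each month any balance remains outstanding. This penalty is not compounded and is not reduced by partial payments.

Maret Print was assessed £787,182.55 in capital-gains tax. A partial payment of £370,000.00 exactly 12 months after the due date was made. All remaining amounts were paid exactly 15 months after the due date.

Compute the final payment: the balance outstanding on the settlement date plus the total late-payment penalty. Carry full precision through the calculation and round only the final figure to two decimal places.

Balance at month 12: £787,182.5500 × (1 + 0.014)^12 = £930,102.7281…
After £370,000.00 payment: £930,102.7281… − £370,000.00 = £560,102.7281…
Balance at month 15: £560,102.7281… × (1 + 0.014)^3 = £583,957.9200…
Penalty: 15 × 0.75% × £787,182.55 = £88,558.04…
Final settlement = outstanding balance + penalty = £583,957.9200… + £88,558.04… = £672,515.96

£672,515.96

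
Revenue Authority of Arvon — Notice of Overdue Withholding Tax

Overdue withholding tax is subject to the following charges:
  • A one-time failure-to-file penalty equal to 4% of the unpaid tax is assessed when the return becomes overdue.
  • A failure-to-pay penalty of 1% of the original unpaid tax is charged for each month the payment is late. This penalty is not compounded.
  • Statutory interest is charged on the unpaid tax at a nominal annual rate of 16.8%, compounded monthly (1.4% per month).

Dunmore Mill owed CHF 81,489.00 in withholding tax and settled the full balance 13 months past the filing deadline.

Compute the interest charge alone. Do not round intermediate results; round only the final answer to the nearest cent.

Interest: CHF 81,489.00 × ((1 + 0.014)^13 − 1) = CHF 81,489.00 × 0.1981010… = CHF 16,143.0489…

CHF 16,143.05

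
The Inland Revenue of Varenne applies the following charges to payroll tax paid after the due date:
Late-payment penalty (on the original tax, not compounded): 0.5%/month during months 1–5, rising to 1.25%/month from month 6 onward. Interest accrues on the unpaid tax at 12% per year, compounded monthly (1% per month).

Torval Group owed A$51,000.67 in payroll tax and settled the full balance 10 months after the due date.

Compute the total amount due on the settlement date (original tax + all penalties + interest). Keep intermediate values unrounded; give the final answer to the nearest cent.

Penalty, months 1–5: 5 × 0.5% × A$51,000.67 = A$1,275.02…
Penalty, months 6–10: 5 × 1.25% × A$51,000.67 = A$3,187.54…
Interest: A$51,000.67 × ((1 + 0.01)^10 − 1) = A$51,000.67 × 0.1046221… = A$5,335.7985…
Total = A$51,000.67 + A$4,462.5586… + A$5,335.7985… = A$60,799.03

A$60,799.03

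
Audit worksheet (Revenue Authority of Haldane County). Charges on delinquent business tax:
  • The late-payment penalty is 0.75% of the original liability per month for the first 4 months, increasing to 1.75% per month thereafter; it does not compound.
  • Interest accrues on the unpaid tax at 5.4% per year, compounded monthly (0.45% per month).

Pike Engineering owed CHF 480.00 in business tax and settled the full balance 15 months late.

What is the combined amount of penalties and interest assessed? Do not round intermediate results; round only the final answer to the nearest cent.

Penalty, months 1–4: 4 × 0.75% × CHF 480.00 = CHF 14.40
Penalty, months 5–15: 11 × 1.75% × CHF 480.00 = CHF 92.40
Interest: CHF 480.00 × ((1 + 0.0045)^15 − 1) = CHF 480.00 × 0.0696683… = CHF 33.4408…
Penalties + interest = CHF 106.8000 + CHF 33.4408… = CHF 140.24

CHF 140.24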